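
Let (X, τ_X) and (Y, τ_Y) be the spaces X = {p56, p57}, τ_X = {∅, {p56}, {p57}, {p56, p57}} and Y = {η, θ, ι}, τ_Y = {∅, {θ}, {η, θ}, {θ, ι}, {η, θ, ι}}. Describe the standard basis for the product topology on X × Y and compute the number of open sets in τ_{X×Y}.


Basis B = {∅ × ∅, {p56} × {θ}, {p57} × {θ}, {p56} × {η, θ}, {p56} × {θ, ι}, {p56, p57} × {θ}, {p57} × {η, θ}, {p57} × {θ, ι}, {p56} × {η, θ, ι}, {p57} × {η, θ, ι}, {p56, p57} × {η, θ}, {p56, p57} × {θ, ι}, {p56, p57} × {η, θ, ι}}; |τ_{X×Y}| = 25.

Enumerate products U × V with U ∈ τ_X, V ∈ τ_Y (deduplicated):
  ∅ × ∅ = {} (∅)
  {p56} × {θ} = {(p56,θ)}
  {p57} × {θ} = {(p57,θ)}
  {p56} × {η, θ} = {(p56,η), (p56,θ)}
  {p56} × {θ, ι} = {(p56,θ), (p56,ι)}
  {p56, p57} × {θ} = {(p56,θ), (p57,θ)}
  {p57} × {η, θ} = {(p57,η), (p57,θ)}
  {p57} × {θ, ι} = {(p57,θ), (p57,ι)}
  {p56} × {η, θ, ι} = {(p56,η), (p56,θ), (p56,ι)}
  {p57} × {η, θ, ι} = {(p57,η), (p57,θ), (p57,ι)}
  {p56, p57} × {η, θ} = {(p56,η), (p56,θ), (p57,η), (p57,θ)}
  {p56, p57} × {θ, ι} = {(p56,θ), (p56,ι), (p57,θ), (p57,ι)}
  {p56, p57} × {η, θ, ι} = {(p56,η), (p56,θ), (p56,ι), (p57,η), (p57,θ), (p57,ι)}
These 13 distinct sets form the basis B.
Close under arbitrary unions to get τ_{X×Y}; counting gives |τ_{X×Y}| = 25.


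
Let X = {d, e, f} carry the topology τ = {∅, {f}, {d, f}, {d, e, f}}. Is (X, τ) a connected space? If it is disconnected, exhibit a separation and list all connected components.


(X, τ) is connected.

Find clopen sets (U ∈ τ with X ∖ U ∈ τ):
  U = ∅, X ∖ U = {d, e, f} — both open, so U is clopen.
  U = {d, e, f}, X ∖ U = ∅ — both open, so U is clopen.
Only trivial clopens (∅ and X) exist, so (X, τ) is connected.
Compute connected components by grouping points that agree on all clopens:
  component: {d, e, f}


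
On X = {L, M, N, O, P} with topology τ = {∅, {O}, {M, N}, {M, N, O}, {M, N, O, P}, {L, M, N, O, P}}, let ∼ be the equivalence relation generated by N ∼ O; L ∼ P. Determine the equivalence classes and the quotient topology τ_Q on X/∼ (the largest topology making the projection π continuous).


X/∼ = {[L=P], [M], [N=O]}; |τ_Q| = 3.

Equivalence classes: [L=P], [M], [N=O].
Quotient map π: X → X/∼ sends L ↦ [L=P], M ↦ [M], N ↦ [N=O], O ↦ [N=O], P ↦ [L=P].
For each subset V ⊆ X/∼, compute π^{-1}(V) ⊆ X and check whether π^{-1}(V) ∈ τ. V is open in τ_Q iff π^{-1}(V) ∈ τ.
  V = {}: π^{-1}(V) = ∅ ∈ τ ✓.
  V = {[L=P]}: π^{-1}(V) = {L, P} ∉ τ ✗.
  V = {[M]}: π^{-1}(V) = {M} ∉ τ ✗.
  V = {[L=P], [M]}: π^{-1}(V) = {L, M, P} ∉ τ ✗.
  V = {[N=O]}: π^{-1}(V) = {N, O} ∉ τ ✗.
  V = {[L=P], [N=O]}: π^{-1}(V) = {L, N, O, P} ∉ τ ✗.
  V = {[M], [N=O]}: π^{-1}(V) = {M, N, O} ∈ τ ✓.
  V = {[L=P], [M], [N=O]}: π^{-1}(V) = {L, M, N, O, P} ∈ τ ✓.
Open sets in the quotient: τ_Q = {{}, {[M], [N=O]}, {[L=P], [M], [N=O]}} (3 elements).


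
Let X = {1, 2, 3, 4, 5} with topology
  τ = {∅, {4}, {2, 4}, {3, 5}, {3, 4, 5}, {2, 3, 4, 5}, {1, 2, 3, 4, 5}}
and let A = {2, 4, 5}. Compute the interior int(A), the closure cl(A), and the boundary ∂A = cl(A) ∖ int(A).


int(A) = {2, 4}, cl(A) = {1, 2, 3, 4, 5}, ∂A = {1, 3, 5}.

Closed sets in (X, τ) are complements of opens:
  closed(X, τ) = {∅, {1}, {1, 2}, {1, 2, 4}, {1, 3, 5}, {1, 2, 3, 5}, {1, 2, 3, 4, 5}}.
int(A) = ⋃ {U ∈ τ : U ⊆ A}. Opens contained in A: ∅, {4}, {2, 4}.
Taking the union of these: int(A) = {2, 4}.
cl(A) = ⋂ {C closed : A ⊆ C}. Closed sets containing A: {1, 2, 3, 4, 5}.
Intersecting these: cl(A) = {1, 2, 3, 4, 5}.
∂A = cl(A) ∖ int(A) = {1, 2, 3, 4, 5} ∖ {2, 4} = {1, 3, 5}.


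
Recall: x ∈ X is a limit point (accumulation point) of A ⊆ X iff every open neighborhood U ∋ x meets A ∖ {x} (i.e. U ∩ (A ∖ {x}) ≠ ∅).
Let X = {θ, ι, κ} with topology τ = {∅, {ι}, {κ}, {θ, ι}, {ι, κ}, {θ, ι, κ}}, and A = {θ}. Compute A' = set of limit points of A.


A' = ∅

For each x ∈ X, list the open sets U ∈ τ with x ∈ U, then check whether U ∩ (A ∖ {x}) ≠ ∅ for every such U.
  x = θ: open {θ, ι} ∋ x has {θ, ι} ∩ (A ∖ {θ}) = ∅, so x is NOT a limit point.
  x = ι: open {ι} ∋ x has {ι} ∩ (A ∖ {ι}) = ∅, so x is NOT a limit point.
  x = κ: open {κ} ∋ x has {κ} ∩ (A ∖ {κ}) = ∅, so x is NOT a limit point.
Collecting: A' = ∅.


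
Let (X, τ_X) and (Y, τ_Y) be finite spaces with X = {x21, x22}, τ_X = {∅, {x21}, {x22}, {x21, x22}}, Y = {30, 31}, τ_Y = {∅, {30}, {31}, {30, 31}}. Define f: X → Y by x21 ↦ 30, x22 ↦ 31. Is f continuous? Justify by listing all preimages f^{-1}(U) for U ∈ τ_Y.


f IS continuous.

Compute f^{-1}(U) for each U ∈ τ_Y:
  U = ∅: f^{-1}(U) = ∅ ∈ τ_X ✓.
  U = {30}: f^{-1}(U) = {x21} ∈ τ_X ✓.
  U = {31}: f^{-1}(U) = {x22} ∈ τ_X ✓.
  U = {30, 31}: f^{-1}(U) = {x21, x22} ∈ τ_X ✓.
Every preimage lies in τ_X, so f IS continuous.


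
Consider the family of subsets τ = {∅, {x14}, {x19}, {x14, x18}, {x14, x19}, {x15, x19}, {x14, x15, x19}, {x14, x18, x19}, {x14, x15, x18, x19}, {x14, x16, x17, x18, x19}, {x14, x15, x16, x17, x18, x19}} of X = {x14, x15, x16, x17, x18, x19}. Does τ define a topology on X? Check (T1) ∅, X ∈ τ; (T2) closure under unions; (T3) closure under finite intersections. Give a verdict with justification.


τ IS a topology on X.

Axiom (T1): ∅ ∈ τ? Yes; X ∈ τ? Yes.
Axiom (T2/T3): check pairwise unions and intersections of members of τ.
All pairwise intersections and unions checked — each lies in τ. Therefore τ satisfies (T1), (T2), (T3): it IS a topology on X.


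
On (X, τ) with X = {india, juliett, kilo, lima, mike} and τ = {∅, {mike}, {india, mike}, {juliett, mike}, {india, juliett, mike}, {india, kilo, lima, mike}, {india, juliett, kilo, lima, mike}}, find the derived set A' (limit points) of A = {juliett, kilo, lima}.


A' = {kilo, lima}

For each x ∈ X, list the open sets U ∈ τ with x ∈ U, then check whether U ∩ (A ∖ {x}) ≠ ∅ for every such U.
  x = india: open {india, mike} ∋ x has {india, mike} ∩ (A ∖ {india}) = ∅, so x is NOT a limit point.
  x = juliett: open {juliett, mike} ∋ x has {juliett, mike} ∩ (A ∖ {juliett}) = ∅, so x is NOT a limit point.
  x = kilo: opens ∋ x are {india, kilo, lima, mike}, {india, juliett, kilo, lima, mike}; each meets A ∖ {kilo}, so x IS a limit point.
  x = lima: opens ∋ x are {india, kilo, lima, mike}, {india, juliett, kilo, lima, mike}; each meets A ∖ {lima}, so x IS a limit point.
  x = mike: open {mike} ∋ x has {mike} ∩ (A ∖ {mike}) = ∅, so x is NOT a limit point.
Collecting: A' = {kilo, lima}.


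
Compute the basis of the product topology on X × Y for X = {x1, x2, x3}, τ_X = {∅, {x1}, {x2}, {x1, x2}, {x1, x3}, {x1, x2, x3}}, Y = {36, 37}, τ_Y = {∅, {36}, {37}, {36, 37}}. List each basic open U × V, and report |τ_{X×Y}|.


Basis B = {∅ × ∅, {x1} × {36}, {x1} × {37}, {x2} × {36}, {x2} × {37}, {x1} × {36, 37}, {x1, x2} × {36}, {x1, x3} × {36}, {x1, x2} × {37}, {x1, x3} × {37}, {x2} × {36, 37}, {x1, x2, x3} × {36}, {x1, x2, x3} × {37}, {x1, x2} × {36, 37}, {x1, x3} × {36, 37}, {x1, x2, x3} × {36, 37}}; |τ_{X×Y}| = 36.

Enumerate products U × V with U ∈ τ_X, V ∈ τ_Y (deduplicated):
  ∅ × ∅ = {} (∅)
  {x1} × {36} = {(x1,36)}
  {x1} × {37} = {(x1,37)}
  {x2} × {36} = {(x2,36)}
  {x2} × {37} = {(x2,37)}
  {x1} × {36, 37} = {(x1,36), (x1,37)}
  {x1, x2} × {36} = {(x1,36), (x2,36)}
  {x1, x3} × {36} = {(x1,36), (x3,36)}
  {x1, x2} × {37} = {(x1,37), (x2,37)}
  {x1, x3} × {37} = {(x1,37), (x3,37)}
  {x2} × {36, 37} = {(x2,36), (x2,37)}
  {x1, x2, x3} × {36} = {(x1,36), (x2,36), (x3,36)}
  {x1, x2, x3} × {37} = {(x1,37), (x2,37), (x3,37)}
  {x1, x2} × {36, 37} = {(x1,36), (x1,37), (x2,36), (x2,37)}
  {x1, x3} × {36, 37} = {(x1,36), (x1,37), (x3,36), (x3,37)}
  {x1, x2, x3} × {36, 37} = {(x1,36), (x1,37), (x2,36), (x2,37), (x3,36), (x3,37)}
These 16 distinct sets form the basis B.
Close under arbitrary unions to get τ_{X×Y}; counting gives |τ_{X×Y}| = 36.


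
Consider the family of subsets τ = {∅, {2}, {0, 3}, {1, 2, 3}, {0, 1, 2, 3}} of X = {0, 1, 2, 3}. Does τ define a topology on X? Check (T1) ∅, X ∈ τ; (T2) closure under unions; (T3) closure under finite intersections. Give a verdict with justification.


τ is NOT a topology on X.

Axiom (T1): ∅ ∈ τ? Yes; X ∈ τ? Yes.
Axiom (T2/T3): check pairwise unions and intersections of members of τ.
Counterexample for (T2): {2} ∪ {0, 3} = {0, 2, 3} ∉ τ. Therefore τ is NOT a topology.


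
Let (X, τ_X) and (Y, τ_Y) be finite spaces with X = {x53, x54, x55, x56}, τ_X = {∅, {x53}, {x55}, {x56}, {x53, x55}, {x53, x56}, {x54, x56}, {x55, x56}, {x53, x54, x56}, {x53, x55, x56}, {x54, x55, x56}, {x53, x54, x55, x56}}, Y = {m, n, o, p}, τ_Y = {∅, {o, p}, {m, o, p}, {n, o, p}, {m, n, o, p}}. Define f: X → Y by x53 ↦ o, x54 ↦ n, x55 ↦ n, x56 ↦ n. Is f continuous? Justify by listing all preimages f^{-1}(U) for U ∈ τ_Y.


f IS continuous.

Compute f^{-1}(U) for each U ∈ τ_Y:
  U = ∅: f^{-1}(U) = ∅ ∈ τ_X ✓.
  U = {o, p}: f^{-1}(U) = {x53} ∈ τ_X ✓.
  U = {m, o, p}: f^{-1}(U) = {x53} ∈ τ_X ✓.
  U = {n, o, p}: f^{-1}(U) = {x53, x54, x55, x56} ∈ τ_X ✓.
  U = {m, n, o, p}: f^{-1}(U) = {x53, x54, x55, x56} ∈ τ_X ✓.
Every preimage lies in τ_X, so f IS continuous.


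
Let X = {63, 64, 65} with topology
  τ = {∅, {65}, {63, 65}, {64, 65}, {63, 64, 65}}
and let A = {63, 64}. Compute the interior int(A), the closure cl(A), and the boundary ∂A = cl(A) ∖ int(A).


int(A) = ∅, cl(A) = {63, 64}, ∂A = {63, 64}.

Closed sets in (X, τ) are complements of opens:
  closed(X, τ) = {∅, {63}, {64}, {63, 64}, {63, 64, 65}}.
int(A) = ⋃ {U ∈ τ : U ⊆ A}. Opens contained in A: ∅.
Taking the union of these: int(A) = ∅.
cl(A) = ⋂ {C closed : A ⊆ C}. Closed sets containing A: {63, 64}, {63, 64, 65}.
Intersecting these: cl(A) = {63, 64}.
∂A = cl(A) ∖ int(A) = {63, 64} ∖ ∅ = {63, 64}.


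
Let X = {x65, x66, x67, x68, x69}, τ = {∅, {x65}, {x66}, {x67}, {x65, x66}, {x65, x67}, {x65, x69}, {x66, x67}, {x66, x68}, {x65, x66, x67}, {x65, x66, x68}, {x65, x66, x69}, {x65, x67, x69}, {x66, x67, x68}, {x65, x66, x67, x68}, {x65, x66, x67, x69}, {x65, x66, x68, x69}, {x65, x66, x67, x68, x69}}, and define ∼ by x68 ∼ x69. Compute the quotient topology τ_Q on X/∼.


X/∼ = {[x65], [x66], [x67], [x68=x69]}; |τ_Q| = 10.

Equivalence classes: [x65], [x66], [x67], [x68=x69].
Quotient map π: X → X/∼ sends x65 ↦ [x65], x66 ↦ [x66], x67 ↦ [x67], x68 ↦ [x68=x69], x69 ↦ [x68=x69].
For each subset V ⊆ X/∼, compute π^{-1}(V) ⊆ X and check whether π^{-1}(V) ∈ τ. V is open in τ_Q iff π^{-1}(V) ∈ τ.
  V = {}: π^{-1}(V) = ∅ ∈ τ ✓.
  V = {[x65]}: π^{-1}(V) = {x65} ∈ τ ✓.
  V = {[x66]}: π^{-1}(V) = {x66} ∈ τ ✓.
  V = {[x65], [x66]}: π^{-1}(V) = {x65, x66} ∈ τ ✓.
  V = {[x67]}: π^{-1}(V) = {x67} ∈ τ ✓.
  V = {[x65], [x67]}: π^{-1}(V) = {x65, x67} ∈ τ ✓.
  V = {[x66], [x67]}: π^{-1}(V) = {x66, x67} ∈ τ ✓.
  V = {[x65], [x66], [x67]}: π^{-1}(V) = {x65, x66, x67} ∈ τ ✓.
  V = {[x68=x69]}: π^{-1}(V) = {x68, x69} ∉ τ ✗.
  V = {[x65], [x68=x69]}: π^{-1}(V) = {x65, x68, x69} ∉ τ ✗.
  V = {[x66], [x68=x69]}: π^{-1}(V) = {x66, x68, x69} ∉ τ ✗.
  V = {[x65], [x66], [x68=x69]}: π^{-1}(V) = {x65, x66, x68, x69} ∈ τ ✓.
  V = {[x67], [x68=x69]}: π^{-1}(V) = {x67, x68, x69} ∉ τ ✗.
  V = {[x65], [x67], [x68=x69]}: π^{-1}(V) = {x65, x67, x68, x69} ∉ τ ✗.
  V = {[x66], [x67], [x68=x69]}: π^{-1}(V) = {x66, x67, x68, x69} ∉ τ ✗.
  V = {[x65], [x66], [x67], [x68=x69]}: π^{-1}(V) = {x65, x66, x67, x68, x69} ∈ τ ✓.
Open sets in the quotient: τ_Q = {{}, {[x65]}, {[x66]}, {[x65], [x66]}, {[x67]}, {[x65], [x67]}, {[x66], [x67]}, {[x65], [x66], [x67]}, {[x65], [x66], [x68=x69]}, {[x65], [x66], [x67], [x68=x69]}} (10 elements).


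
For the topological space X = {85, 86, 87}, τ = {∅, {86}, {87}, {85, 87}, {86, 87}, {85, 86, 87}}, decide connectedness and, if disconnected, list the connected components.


(X, τ) is disconnected; components = [{86}, {85, 87}].

Find clopen sets (U ∈ τ with X ∖ U ∈ τ):
  U = ∅, X ∖ U = {85, 86, 87} — both open, so U is clopen.
  U = {86}, X ∖ U = {85, 87} — both open, so U is clopen.
  U = {85, 87}, X ∖ U = {86} — both open, so U is clopen.
  U = {85, 86, 87}, X ∖ U = ∅ — both open, so U is clopen.
Nontrivial clopen(s) exist: e.g. {86}. So (X, τ) is disconnected.
Compute connected components by grouping points that agree on all clopens:
  component: {86}
  component: {85, 87}


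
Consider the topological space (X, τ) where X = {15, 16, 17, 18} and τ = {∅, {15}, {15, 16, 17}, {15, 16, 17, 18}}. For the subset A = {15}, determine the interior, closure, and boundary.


int(A) = {15}, cl(A) = {15, 16, 17, 18}, ∂A = {16, 17, 18}.

Closed sets in (X, τ) are complements of opens:
  closed(X, τ) = {∅, {18}, {16, 17, 18}, {15, 16, 17, 18}}.
int(A) = ⋃ {U ∈ τ : U ⊆ A}. Opens contained in A: ∅, {15}.
Taking the union of these: int(A) = {15}.
cl(A) = ⋂ {C closed : A ⊆ C}. Closed sets containing A: {15, 16, 17, 18}.
Intersecting these: cl(A) = {15, 16, 17, 18}.
∂A = cl(A) ∖ int(A) = {15, 16, 17, 18} ∖ {15} = {16, 17, 18}.


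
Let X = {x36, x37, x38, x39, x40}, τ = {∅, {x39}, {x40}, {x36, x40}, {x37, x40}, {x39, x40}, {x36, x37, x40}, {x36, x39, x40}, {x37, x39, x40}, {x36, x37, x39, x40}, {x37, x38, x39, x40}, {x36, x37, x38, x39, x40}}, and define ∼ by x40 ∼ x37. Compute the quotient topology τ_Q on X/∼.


X/∼ = {[x36], [x37=x40], [x38], [x39]}; |τ_Q| = 8.

Equivalence classes: [x36], [x37=x40], [x38], [x39].
Quotient map π: X → X/∼ sends x36 ↦ [x36], x37 ↦ [x37=x40], x38 ↦ [x38], x39 ↦ [x39], x40 ↦ [x37=x40].
For each subset V ⊆ X/∼, compute π^{-1}(V) ⊆ X and check whether π^{-1}(V) ∈ τ. V is open in τ_Q iff π^{-1}(V) ∈ τ.
  V = {}: π^{-1}(V) = ∅ ∈ τ ✓.
  V = {[x36]}: π^{-1}(V) = {x36} ∉ τ ✗.
  V = {[x37=x40]}: π^{-1}(V) = {x37, x40} ∈ τ ✓.
  V = {[x36], [x37=x40]}: π^{-1}(V) = {x36, x37, x40} ∈ τ ✓.
  V = {[x38]}: π^{-1}(V) = {x38} ∉ τ ✗.
  V = {[x36], [x38]}: π^{-1}(V) = {x36, x38} ∉ τ ✗.
  V = {[x37=x40], [x38]}: π^{-1}(V) = {x37, x38, x40} ∉ τ ✗.
  V = {[x36], [x37=x40], [x38]}: π^{-1}(V) = {x36, x37, x38, x40} ∉ τ ✗.
  V = {[x39]}: π^{-1}(V) = {x39} ∈ τ ✓.
  V = {[x36], [x39]}: π^{-1}(V) = {x36, x39} ∉ τ ✗.
  V = {[x37=x40], [x39]}: π^{-1}(V) = {x37, x39, x40} ∈ τ ✓.
  V = {[x36], [x37=x40], [x39]}: π^{-1}(V) = {x36, x37, x39, x40} ∈ τ ✓.
  V = {[x38], [x39]}: π^{-1}(V) = {x38, x39} ∉ τ ✗.
  V = {[x36], [x38], [x39]}: π^{-1}(V) = {x36, x38, x39} ∉ τ ✗.
  V = {[x37=x40], [x38], [x39]}: π^{-1}(V) = {x37, x38, x39, x40} ∈ τ ✓.
  V = {[x36], [x37=x40], [x38], [x39]}: π^{-1}(V) = {x36, x37, x38, x39, x40} ∈ τ ✓.
Open sets in the quotient: τ_Q = {{}, {[x37=x40]}, {[x36], [x37=x40]}, {[x39]}, {[x37=x40], [x39]}, {[x36], [x37=x40], [x39]}, {[x37=x40], [x38], [x39]}, {[x36], [x37=x40], [x38], [x39]}} (8 elements).


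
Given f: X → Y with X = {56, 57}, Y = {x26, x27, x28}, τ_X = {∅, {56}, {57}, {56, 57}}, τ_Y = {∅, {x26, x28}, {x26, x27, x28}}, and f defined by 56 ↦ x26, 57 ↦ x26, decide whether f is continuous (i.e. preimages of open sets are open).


f IS continuous.

Compute f^{-1}(U) for each U ∈ τ_Y:
  U = ∅: f^{-1}(U) = ∅ ∈ τ_X ✓.
  U = {x26, x28}: f^{-1}(U) = {56, 57} ∈ τ_X ✓.
  U = {x26, x27, x28}: f^{-1}(U) = {56, 57} ∈ τ_X ✓.
Every preimage lies in τ_X, so f IS continuous.


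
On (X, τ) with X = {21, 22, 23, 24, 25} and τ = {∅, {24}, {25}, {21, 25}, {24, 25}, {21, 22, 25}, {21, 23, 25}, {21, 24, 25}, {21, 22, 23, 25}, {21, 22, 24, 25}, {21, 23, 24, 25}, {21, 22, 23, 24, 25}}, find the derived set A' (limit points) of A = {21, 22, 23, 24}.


A' = {22, 23}

For each x ∈ X, list the open sets U ∈ τ with x ∈ U, then check whether U ∩ (A ∖ {x}) ≠ ∅ for every such U.
  x = 21: open {21, 25} ∋ x has {21, 25} ∩ (A ∖ {21}) = ∅, so x is NOT a limit point.
  x = 22: opens ∋ x are {21, 22, 25}, {21, 22, 23, 25}, {21, 22, 24, 25}, {21, 22, 23, 24, 25}; each meets A ∖ {22}, so x IS a limit point.
  x = 23: opens ∋ x are {21, 23, 25}, {21, 22, 23, 25}, {21, 23, 24, 25}, {21, 22, 23, 24, 25}; each meets A ∖ {23}, so x IS a limit point.
  x = 24: open {24} ∋ x has {24} ∩ (A ∖ {24}) = ∅, so x is NOT a limit point.
  x = 25: open {25} ∋ x has {25} ∩ (A ∖ {25}) = ∅, so x is NOT a limit point.
Collecting: A' = {22, 23}.


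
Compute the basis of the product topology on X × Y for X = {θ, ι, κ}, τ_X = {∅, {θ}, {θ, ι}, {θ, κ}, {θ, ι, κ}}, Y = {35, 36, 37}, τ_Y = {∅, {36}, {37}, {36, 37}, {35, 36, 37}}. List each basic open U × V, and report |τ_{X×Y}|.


Basis B = {∅ × ∅, {θ} × {36}, {θ} × {37}, {θ} × {36, 37}, {θ, ι} × {36}, {θ, κ} × {36}, {θ, ι} × {37}, {θ, κ} × {37}, {θ} × {35, 36, 37}, {θ, ι, κ} × {36}, {θ, ι, κ} × {37}, {θ, ι} × {36, 37}, {θ, κ} × {36, 37}, {θ, ι} × {35, 36, 37}, {θ, κ} × {35, 36, 37}, {θ, ι, κ} × {36, 37}, {θ, ι, κ} × {35, 36, 37}}; |τ_{X×Y}| = 50.

Enumerate products U × V with U ∈ τ_X, V ∈ τ_Y (deduplicated):
  ∅ × ∅ = {} (∅)
  {θ} × {36} = {(θ,36)}
  {θ} × {37} = {(θ,37)}
  {θ} × {36, 37} = {(θ,36), (θ,37)}
  {θ, ι} × {36} = {(θ,36), (ι,36)}
  {θ, κ} × {36} = {(θ,36), (κ,36)}
  {θ, ι} × {37} = {(θ,37), (ι,37)}
  {θ, κ} × {37} = {(θ,37), (κ,37)}
  {θ} × {35, 36, 37} = {(θ,35), (θ,36), (θ,37)}
  {θ, ι, κ} × {36} = {(θ,36), (ι,36), (κ,36)}
  {θ, ι, κ} × {37} = {(θ,37), (ι,37), (κ,37)}
  {θ, ι} × {36, 37} = {(θ,36), (θ,37), (ι,36), (ι,37)}
  {θ, κ} × {36, 37} = {(θ,36), (θ,37), (κ,36), (κ,37)}
  {θ, ι} × {35, 36, 37} = {(θ,35), (θ,36), (θ,37), (ι,35), (ι,36), (ι,37)}
  {θ, κ} × {35, 36, 37} = {(θ,35), (θ,36), (θ,37), (κ,35), (κ,36), (κ,37)}
  {θ, ι, κ} × {36, 37} = {(θ,36), (θ,37), (ι,36), (ι,37), (κ,36), (κ,37)}
  {θ, ι, κ} × {35, 36, 37} = {(θ,35), (θ,36), (θ,37), (ι,35), (ι,36), (ι,37), (κ,35), (κ,36), (κ,37)}
These 17 distinct sets form the basis B.
Close under arbitrary unions to get τ_{X×Y}; counting gives |τ_{X×Y}| = 50.


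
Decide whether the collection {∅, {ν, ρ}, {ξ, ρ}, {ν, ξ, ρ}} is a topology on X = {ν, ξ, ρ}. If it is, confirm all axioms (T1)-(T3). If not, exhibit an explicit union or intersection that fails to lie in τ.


τ is NOT a topology on X.

Axiom (T1): ∅ ∈ τ? Yes; X ∈ τ? Yes.
Axiom (T2/T3): check pairwise unions and intersections of members of τ.
Counterexample for (T3): {ν, ρ} ∩ {ξ, ρ} = {ρ} ∉ τ. Therefore τ is NOT a topology.


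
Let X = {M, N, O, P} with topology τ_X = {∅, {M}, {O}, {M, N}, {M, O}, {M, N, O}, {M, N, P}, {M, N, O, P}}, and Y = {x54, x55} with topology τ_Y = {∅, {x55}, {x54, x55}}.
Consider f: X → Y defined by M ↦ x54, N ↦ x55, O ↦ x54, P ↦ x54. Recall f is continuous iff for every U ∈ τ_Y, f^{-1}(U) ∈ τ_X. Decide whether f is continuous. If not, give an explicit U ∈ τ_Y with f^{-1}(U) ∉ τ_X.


f is NOT continuous.

Compute f^{-1}(U) for each U ∈ τ_Y:
  U = ∅: f^{-1}(U) = ∅ ∈ τ_X ✓.
  U = {x55}: f^{-1}(U) = {N} ∉ τ_X ✗.
  U = {x54, x55}: f^{-1}(U) = {M, N, O, P} ∈ τ_X ✓.
Found U = {x55} with f^{-1}(U) = {N} not in τ_X. Therefore f is NOT continuous.


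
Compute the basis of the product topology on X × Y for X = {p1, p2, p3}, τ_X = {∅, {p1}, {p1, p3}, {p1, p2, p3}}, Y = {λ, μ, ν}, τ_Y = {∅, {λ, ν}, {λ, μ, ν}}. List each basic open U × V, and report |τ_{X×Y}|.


Basis B = {∅ × ∅, {p1} × {λ, ν}, {p1} × {λ, μ, ν}, {p1, p3} × {λ, ν}, {p1, p3} × {λ, μ, ν}, {p1, p2, p3} × {λ, ν}, {p1, p2, p3} × {λ, μ, ν}}; |τ_{X×Y}| = 10.

Enumerate products U × V with U ∈ τ_X, V ∈ τ_Y (deduplicated):
  ∅ × ∅ = {} (∅)
  {p1} × {λ, ν} = {(p1,λ), (p1,ν)}
  {p1} × {λ, μ, ν} = {(p1,λ), (p1,μ), (p1,ν)}
  {p1, p3} × {λ, ν} = {(p1,λ), (p1,ν), (p3,λ), (p3,ν)}
  {p1, p3} × {λ, μ, ν} = {(p1,λ), (p1,μ), (p1,ν), (p3,λ), (p3,μ), (p3,ν)}
  {p1, p2, p3} × {λ, ν} = {(p1,λ), (p1,ν), (p2,λ), (p2,ν), (p3,λ), (p3,ν)}
  {p1, p2, p3} × {λ, μ, ν} = {(p1,λ), (p1,μ), (p1,ν), (p2,λ), (p2,μ), (p2,ν), (p3,λ), (p3,μ), (p3,ν)}
These 7 distinct sets form the basis B.
Close under arbitrary unions to get τ_{X×Y}; counting gives |τ_{X×Y}| = 10.


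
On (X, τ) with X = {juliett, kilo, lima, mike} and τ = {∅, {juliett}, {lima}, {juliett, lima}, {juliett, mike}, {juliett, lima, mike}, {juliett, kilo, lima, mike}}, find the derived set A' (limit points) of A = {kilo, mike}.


A' = {kilo}

For each x ∈ X, list the open sets U ∈ τ with x ∈ U, then check whether U ∩ (A ∖ {x}) ≠ ∅ for every such U.
  x = juliett: open {juliett} ∋ x has {juliett} ∩ (A ∖ {juliett}) = ∅, so x is NOT a limit point.
  x = kilo: opens ∋ x are {juliett, kilo, lima, mike}; each meets A ∖ {kilo}, so x IS a limit point.
  x = lima: open {lima} ∋ x has {lima} ∩ (A ∖ {lima}) = ∅, so x is NOT a limit point.
  x = mike: open {juliett, mike} ∋ x has {juliett, mike} ∩ (A ∖ {mike}) = ∅, so x is NOT a limit point.
Collecting: A' = {kilo}.


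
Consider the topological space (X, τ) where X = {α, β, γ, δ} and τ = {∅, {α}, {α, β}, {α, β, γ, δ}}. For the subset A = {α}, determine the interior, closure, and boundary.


int(A) = {α}, cl(A) = {α, β, γ, δ}, ∂A = {β, γ, δ}.

Closed sets in (X, τ) are complements of opens:
  closed(X, τ) = {∅, {γ, δ}, {β, γ, δ}, {α, β, γ, δ}}.
int(A) = ⋃ {U ∈ τ : U ⊆ A}. Opens contained in A: ∅, {α}.
Taking the union of these: int(A) = {α}.
cl(A) = ⋂ {C closed : A ⊆ C}. Closed sets containing A: {α, β, γ, δ}.
Intersecting these: cl(A) = {α, β, γ, δ}.
∂A = cl(A) ∖ int(A) = {α, β, γ, δ} ∖ {α} = {β, γ, δ}.


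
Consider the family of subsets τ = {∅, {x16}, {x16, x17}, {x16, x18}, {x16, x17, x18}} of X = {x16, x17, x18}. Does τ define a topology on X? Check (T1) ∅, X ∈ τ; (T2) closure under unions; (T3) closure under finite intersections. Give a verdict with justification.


τ IS a topology on X.

Axiom (T1): ∅ ∈ τ? Yes; X ∈ τ? Yes.
Axiom (T2/T3): check pairwise unions and intersections of members of τ.
All pairwise intersections and unions checked — each lies in τ. Therefore τ satisfies (T1), (T2), (T3): it IS a topology on X.


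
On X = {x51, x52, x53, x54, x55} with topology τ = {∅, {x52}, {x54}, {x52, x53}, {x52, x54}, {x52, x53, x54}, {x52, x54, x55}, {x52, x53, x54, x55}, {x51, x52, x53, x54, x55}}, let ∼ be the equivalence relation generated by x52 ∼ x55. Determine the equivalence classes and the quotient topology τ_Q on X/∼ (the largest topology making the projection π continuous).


X/∼ = {[x51], [x52=x55], [x53], [x54]}; |τ_Q| = 5.

Equivalence classes: [x51], [x52=x55], [x53], [x54].
Quotient map π: X → X/∼ sends x51 ↦ [x51], x52 ↦ [x52=x55], x53 ↦ [x53], x54 ↦ [x54], x55 ↦ [x52=x55].
For each subset V ⊆ X/∼, compute π^{-1}(V) ⊆ X and check whether π^{-1}(V) ∈ τ. V is open in τ_Q iff π^{-1}(V) ∈ τ.
  V = {}: π^{-1}(V) = ∅ ∈ τ ✓.
  V = {[x51]}: π^{-1}(V) = {x51} ∉ τ ✗.
  V = {[x52=x55]}: π^{-1}(V) = {x52, x55} ∉ τ ✗.
  V = {[x51], [x52=x55]}: π^{-1}(V) = {x51, x52, x55} ∉ τ ✗.
  V = {[x53]}: π^{-1}(V) = {x53} ∉ τ ✗.
  V = {[x51], [x53]}: π^{-1}(V) = {x51, x53} ∉ τ ✗.
  V = {[x52=x55], [x53]}: π^{-1}(V) = {x52, x53, x55} ∉ τ ✗.
  V = {[x51], [x52=x55], [x53]}: π^{-1}(V) = {x51, x52, x53, x55} ∉ τ ✗.
  V = {[x54]}: π^{-1}(V) = {x54} ∈ τ ✓.
  V = {[x51], [x54]}: π^{-1}(V) = {x51, x54} ∉ τ ✗.
  V = {[x52=x55], [x54]}: π^{-1}(V) = {x52, x54, x55} ∈ τ ✓.
  V = {[x51], [x52=x55], [x54]}: π^{-1}(V) = {x51, x52, x54, x55} ∉ τ ✗.
  V = {[x53], [x54]}: π^{-1}(V) = {x53, x54} ∉ τ ✗.
  V = {[x51], [x53], [x54]}: π^{-1}(V) = {x51, x53, x54} ∉ τ ✗.
  V = {[x52=x55], [x53], [x54]}: π^{-1}(V) = {x52, x53, x54, x55} ∈ τ ✓.
  V = {[x51], [x52=x55], [x53], [x54]}: π^{-1}(V) = {x51, x52, x53, x54, x55} ∈ τ ✓.
Open sets in the quotient: τ_Q = {{}, {[x54]}, {[x52=x55], [x54]}, {[x52=x55], [x53], [x54]}, {[x51], [x52=x55], [x53], [x54]}} (5 elements).


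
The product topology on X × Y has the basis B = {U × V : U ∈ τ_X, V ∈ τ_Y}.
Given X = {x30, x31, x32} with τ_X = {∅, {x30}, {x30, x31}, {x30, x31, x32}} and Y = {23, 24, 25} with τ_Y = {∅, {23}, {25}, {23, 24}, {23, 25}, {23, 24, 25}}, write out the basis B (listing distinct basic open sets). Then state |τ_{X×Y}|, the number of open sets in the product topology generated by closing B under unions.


Basis B = {∅ × ∅, {x30} × {23}, {x30} × {25}, {x30} × {23, 24}, {x30} × {23, 25}, {x30, x31} × {23}, {x30, x31} × {25}, {x30} × {23, 24, 25}, {x30, x31, x32} × {23}, {x30, x31, x32} × {25}, {x30, x31} × {23, 24}, {x30, x31} × {23, 25}, {x30, x31} × {23, 24, 25}, {x30, x31, x32} × {23, 24}, {x30, x31, x32} × {23, 25}, {x30, x31, x32} × {23, 24, 25}}; |τ_{X×Y}| = 40.

Enumerate products U × V with U ∈ τ_X, V ∈ τ_Y (deduplicated):
  ∅ × ∅ = {} (∅)
  {x30} × {23} = {(x30,23)}
  {x30} × {25} = {(x30,25)}
  {x30} × {23, 24} = {(x30,23), (x30,24)}
  {x30} × {23, 25} = {(x30,23), (x30,25)}
  {x30, x31} × {23} = {(x30,23), (x31,23)}
  {x30, x31} × {25} = {(x30,25), (x31,25)}
  {x30} × {23, 24, 25} = {(x30,23), (x30,24), (x30,25)}
  {x30, x31, x32} × {23} = {(x30,23), (x31,23), (x32,23)}
  {x30, x31, x32} × {25} = {(x30,25), (x31,25), (x32,25)}
  {x30, x31} × {23, 24} = {(x30,23), (x30,24), (x31,23), (x31,24)}
  {x30, x31} × {23, 25} = {(x30,23), (x30,25), (x31,23), (x31,25)}
  {x30, x31} × {23, 24, 25} = {(x30,23), (x30,24), (x30,25), (x31,23), (x31,24), (x31,25)}
  {x30, x31, x32} × {23, 24} = {(x30,23), (x30,24), (x31,23), (x31,24), (x32,23), (x32,24)}
  {x30, x31, x32} × {23, 25} = {(x30,23), (x30,25), (x31,23), (x31,25), (x32,23), (x32,25)}
  {x30, x31, x32} × {23, 24, 25} = {(x30,23), (x30,24), (x30,25), (x31,23), (x31,24), (x31,25), (x32,23), (x32,24), (x32,25)}
These 16 distinct sets form the basis B.
Close under arbitrary unions to get τ_{X×Y}; counting gives |τ_{X×Y}| = 40.


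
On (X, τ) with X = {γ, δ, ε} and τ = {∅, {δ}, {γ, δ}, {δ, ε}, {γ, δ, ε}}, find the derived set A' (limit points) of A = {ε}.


A' = ∅

For each x ∈ X, list the open sets U ∈ τ with x ∈ U, then check whether U ∩ (A ∖ {x}) ≠ ∅ for every such U.
  x = γ: open {γ, δ} ∋ x has {γ, δ} ∩ (A ∖ {γ}) = ∅, so x is NOT a limit point.
  x = δ: open {δ} ∋ x has {δ} ∩ (A ∖ {δ}) = ∅, so x is NOT a limit point.
  x = ε: open {δ, ε} ∋ x has {δ, ε} ∩ (A ∖ {ε}) = ∅, so x is NOT a limit point.
Collecting: A' = ∅.


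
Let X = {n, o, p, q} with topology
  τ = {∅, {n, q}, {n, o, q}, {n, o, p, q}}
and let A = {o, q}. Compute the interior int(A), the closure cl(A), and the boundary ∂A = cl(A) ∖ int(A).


int(A) = ∅, cl(A) = {n, o, p, q}, ∂A = {n, o, p, q}.

Closed sets in (X, τ) are complements of opens:
  closed(X, τ) = {∅, {p}, {o, p}, {n, o, p, q}}.
int(A) = ⋃ {U ∈ τ : U ⊆ A}. Opens contained in A: ∅.
Taking the union of these: int(A) = ∅.
cl(A) = ⋂ {C closed : A ⊆ C}. Closed sets containing A: {n, o, p, q}.
Intersecting these: cl(A) = {n, o, p, q}.
∂A = cl(A) ∖ int(A) = {n, o, p, q} ∖ ∅ = {n, o, p, q}.


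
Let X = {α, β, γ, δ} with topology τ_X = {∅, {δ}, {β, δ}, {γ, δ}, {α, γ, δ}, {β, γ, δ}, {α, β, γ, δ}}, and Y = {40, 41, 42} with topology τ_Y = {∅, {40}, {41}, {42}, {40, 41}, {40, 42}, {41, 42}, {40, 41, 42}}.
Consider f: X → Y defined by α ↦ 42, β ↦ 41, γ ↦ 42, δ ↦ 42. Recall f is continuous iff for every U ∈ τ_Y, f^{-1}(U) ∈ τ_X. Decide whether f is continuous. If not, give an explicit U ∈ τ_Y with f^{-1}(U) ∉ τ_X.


f is NOT continuous.

Compute f^{-1}(U) for each U ∈ τ_Y:
  U = ∅: f^{-1}(U) = ∅ ∈ τ_X ✓.
  U = {40}: f^{-1}(U) = ∅ ∈ τ_X ✓.
  U = {41}: f^{-1}(U) = {β} ∉ τ_X ✗.
  U = {42}: f^{-1}(U) = {α, γ, δ} ∈ τ_X ✓.
  U = {40, 41}: f^{-1}(U) = {β} ∉ τ_X ✗.
  U = {40, 42}: f^{-1}(U) = {α, γ, δ} ∈ τ_X ✓.
  U = {41, 42}: f^{-1}(U) = {α, β, γ, δ} ∈ τ_X ✓.
  U = {40, 41, 42}: f^{-1}(U) = {α, β, γ, δ} ∈ τ_X ✓.
Found U = {41} with f^{-1}(U) = {β} not in τ_X. Therefore f is NOT continuous.


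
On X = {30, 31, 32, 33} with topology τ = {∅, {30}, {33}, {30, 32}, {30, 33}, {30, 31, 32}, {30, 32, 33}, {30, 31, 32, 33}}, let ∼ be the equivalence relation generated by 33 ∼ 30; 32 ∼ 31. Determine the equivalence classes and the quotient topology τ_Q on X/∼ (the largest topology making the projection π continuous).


X/∼ = {[30=33], [31=32]}; |τ_Q| = 3.

Equivalence classes: [30=33], [31=32].
Quotient map π: X → X/∼ sends 30 ↦ [30=33], 31 ↦ [31=32], 32 ↦ [31=32], 33 ↦ [30=33].
For each subset V ⊆ X/∼, compute π^{-1}(V) ⊆ X and check whether π^{-1}(V) ∈ τ. V is open in τ_Q iff π^{-1}(V) ∈ τ.
  V = {}: π^{-1}(V) = ∅ ∈ τ ✓.
  V = {[30=33]}: π^{-1}(V) = {30, 33} ∈ τ ✓.
  V = {[31=32]}: π^{-1}(V) = {31, 32} ∉ τ ✗.
  V = {[30=33], [31=32]}: π^{-1}(V) = {30, 31, 32, 33} ∈ τ ✓.
Open sets in the quotient: τ_Q = {{}, {[30=33]}, {[30=33], [31=32]}} (3 elements).


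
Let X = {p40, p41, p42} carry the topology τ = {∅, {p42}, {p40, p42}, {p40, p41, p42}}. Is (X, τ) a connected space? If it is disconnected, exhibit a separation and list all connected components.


(X, τ) is connected.

Find clopen sets (U ∈ τ with X ∖ U ∈ τ):
  U = ∅, X ∖ U = {p40, p41, p42} — both open, so U is clopen.
  U = {p40, p41, p42}, X ∖ U = ∅ — both open, so U is clopen.
Only trivial clopens (∅ and X) exist, so (X, τ) is connected.
Compute connected components by grouping points that agree on all clopens:
  component: {p40, p41, p42}


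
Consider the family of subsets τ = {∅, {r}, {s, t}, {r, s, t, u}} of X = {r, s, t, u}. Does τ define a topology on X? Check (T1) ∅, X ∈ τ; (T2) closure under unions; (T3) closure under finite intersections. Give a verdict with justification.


τ is NOT a topology on X.

Axiom (T1): ∅ ∈ τ? Yes; X ∈ τ? Yes.
Axiom (T2/T3): check pairwise unions and intersections of members of τ.
Counterexample for (T2): {r} ∪ {s, t} = {r, s, t} ∉ τ. Therefore τ is NOT a topology.


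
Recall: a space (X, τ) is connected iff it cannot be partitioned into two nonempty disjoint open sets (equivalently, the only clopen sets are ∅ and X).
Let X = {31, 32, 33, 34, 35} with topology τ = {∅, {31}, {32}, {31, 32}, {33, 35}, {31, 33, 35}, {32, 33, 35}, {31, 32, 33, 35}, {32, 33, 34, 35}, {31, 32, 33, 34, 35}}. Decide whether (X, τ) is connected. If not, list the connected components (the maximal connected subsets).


(X, τ) is disconnected; components = [{31}, {32, 33, 34, 35}].

Find clopen sets (U ∈ τ with X ∖ U ∈ τ):
  U = ∅, X ∖ U = {31, 32, 33, 34, 35} — both open, so U is clopen.
  U = {31}, X ∖ U = {32, 33, 34, 35} — both open, so U is clopen.
  U = {32, 33, 34, 35}, X ∖ U = {31} — both open, so U is clopen.
  U = {31, 32, 33, 34, 35}, X ∖ U = ∅ — both open, so U is clopen.
Nontrivial clopen(s) exist: e.g. {32, 33, 34, 35}. So (X, τ) is disconnected.
Compute connected components by grouping points that agree on all clopens:
  component: {31}
  component: {32, 33, 34, 35}


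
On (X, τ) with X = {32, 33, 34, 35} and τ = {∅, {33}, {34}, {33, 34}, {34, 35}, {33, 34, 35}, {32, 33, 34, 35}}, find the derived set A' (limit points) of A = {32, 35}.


A' = {32}

For each x ∈ X, list the open sets U ∈ τ with x ∈ U, then check whether U ∩ (A ∖ {x}) ≠ ∅ for every such U.
  x = 32: opens ∋ x are {32, 33, 34, 35}; each meets A ∖ {32}, so x IS a limit point.
  x = 33: open {33} ∋ x has {33} ∩ (A ∖ {33}) = ∅, so x is NOT a limit point.
  x = 34: open {34} ∋ x has {34} ∩ (A ∖ {34}) = ∅, so x is NOT a limit point.
  x = 35: open {34, 35} ∋ x has {34, 35} ∩ (A ∖ {35}) = ∅, so x is NOT a limit point.
Collecting: A' = {32}.


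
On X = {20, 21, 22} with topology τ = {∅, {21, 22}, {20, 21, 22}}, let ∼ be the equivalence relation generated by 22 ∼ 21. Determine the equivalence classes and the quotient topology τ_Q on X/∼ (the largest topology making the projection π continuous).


X/∼ = {[20], [21=22]}; |τ_Q| = 3.

Equivalence classes: [20], [21=22].
Quotient map π: X → X/∼ sends 20 ↦ [20], 21 ↦ [21=22], 22 ↦ [21=22].
For each subset V ⊆ X/∼, compute π^{-1}(V) ⊆ X and check whether π^{-1}(V) ∈ τ. V is open in τ_Q iff π^{-1}(V) ∈ τ.
  V = {}: π^{-1}(V) = ∅ ∈ τ ✓.
  V = {[20]}: π^{-1}(V) = {20} ∉ τ ✗.
  V = {[21=22]}: π^{-1}(V) = {21, 22} ∈ τ ✓.
  V = {[20], [21=22]}: π^{-1}(V) = {20, 21, 22} ∈ τ ✓.
Open sets in the quotient: τ_Q = {{}, {[21=22]}, {[20], [21=22]}} (3 elements).


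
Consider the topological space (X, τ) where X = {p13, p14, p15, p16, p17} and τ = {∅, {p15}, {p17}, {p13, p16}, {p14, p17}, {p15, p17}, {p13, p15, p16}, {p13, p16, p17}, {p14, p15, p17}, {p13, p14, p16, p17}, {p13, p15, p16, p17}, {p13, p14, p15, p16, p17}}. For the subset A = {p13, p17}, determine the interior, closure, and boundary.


int(A) = {p17}, cl(A) = {p13, p14, p16, p17}, ∂A = {p13, p14, p16}.

Closed sets in (X, τ) are complements of opens:
  closed(X, τ) = {∅, {p14}, {p15}, {p13, p16}, {p14, p15}, {p14, p17}, {p13, p14, p16}, {p13, p15, p16}, {p14, p15, p17}, {p13, p14, p15, p16}, {p13, p14, p16, p17}, {p13, p14, p15, p16, p17}}.
int(A) = ⋃ {U ∈ τ : U ⊆ A}. Opens contained in A: ∅, {p17}.
Taking the union of these: int(A) = {p17}.
cl(A) = ⋂ {C closed : A ⊆ C}. Closed sets containing A: {p13, p14, p16, p17}, {p13, p14, p15, p16, p17}.
Intersecting these: cl(A) = {p13, p14, p16, p17}.
∂A = cl(A) ∖ int(A) = {p13, p14, p16, p17} ∖ {p17} = {p13, p14, p16}.


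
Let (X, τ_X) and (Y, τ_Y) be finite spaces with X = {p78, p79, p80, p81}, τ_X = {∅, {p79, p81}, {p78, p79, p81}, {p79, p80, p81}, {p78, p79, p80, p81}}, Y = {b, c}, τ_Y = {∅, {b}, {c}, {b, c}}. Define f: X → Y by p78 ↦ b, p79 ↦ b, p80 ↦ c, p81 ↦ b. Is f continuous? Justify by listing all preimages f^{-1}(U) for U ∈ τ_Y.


f is NOT continuous.

Compute f^{-1}(U) for each U ∈ τ_Y:
  U = ∅: f^{-1}(U) = ∅ ∈ τ_X ✓.
  U = {b}: f^{-1}(U) = {p78, p79, p81} ∈ τ_X ✓.
  U = {c}: f^{-1}(U) = {p80} ∉ τ_X ✗.
  U = {b, c}: f^{-1}(U) = {p78, p79, p80, p81} ∈ τ_X ✓.
Found U = {c} with f^{-1}(U) = {p80} not in τ_X. Therefore f is NOT continuous.


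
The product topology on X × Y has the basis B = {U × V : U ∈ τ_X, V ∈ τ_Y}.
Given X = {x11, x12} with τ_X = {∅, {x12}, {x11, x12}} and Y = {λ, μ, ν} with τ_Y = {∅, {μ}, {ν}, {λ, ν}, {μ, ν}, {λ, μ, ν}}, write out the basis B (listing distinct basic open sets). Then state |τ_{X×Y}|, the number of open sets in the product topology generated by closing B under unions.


Basis B = {∅ × ∅, {x12} × {μ}, {x12} × {ν}, {x11, x12} × {μ}, {x11, x12} × {ν}, {x12} × {λ, ν}, {x12} × {μ, ν}, {x12} × {λ, μ, ν}, {x11, x12} × {λ, ν}, {x11, x12} × {μ, ν}, {x11, x12} × {λ, μ, ν}}; |τ_{X×Y}| = 18.

Enumerate products U × V with U ∈ τ_X, V ∈ τ_Y (deduplicated):
  ∅ × ∅ = {} (∅)
  {x12} × {μ} = {(x12,μ)}
  {x12} × {ν} = {(x12,ν)}
  {x11, x12} × {μ} = {(x11,μ), (x12,μ)}
  {x11, x12} × {ν} = {(x11,ν), (x12,ν)}
  {x12} × {λ, ν} = {(x12,λ), (x12,ν)}
  {x12} × {μ, ν} = {(x12,μ), (x12,ν)}
  {x12} × {λ, μ, ν} = {(x12,λ), (x12,μ), (x12,ν)}
  {x11, x12} × {λ, ν} = {(x11,λ), (x11,ν), (x12,λ), (x12,ν)}
  {x11, x12} × {μ, ν} = {(x11,μ), (x11,ν), (x12,μ), (x12,ν)}
  {x11, x12} × {λ, μ, ν} = {(x11,λ), (x11,μ), (x11,ν), (x12,λ), (x12,μ), (x12,ν)}
These 11 distinct sets form the basis B.
Close under arbitrary unions to get τ_{X×Y}; counting gives |τ_{X×Y}| = 18.


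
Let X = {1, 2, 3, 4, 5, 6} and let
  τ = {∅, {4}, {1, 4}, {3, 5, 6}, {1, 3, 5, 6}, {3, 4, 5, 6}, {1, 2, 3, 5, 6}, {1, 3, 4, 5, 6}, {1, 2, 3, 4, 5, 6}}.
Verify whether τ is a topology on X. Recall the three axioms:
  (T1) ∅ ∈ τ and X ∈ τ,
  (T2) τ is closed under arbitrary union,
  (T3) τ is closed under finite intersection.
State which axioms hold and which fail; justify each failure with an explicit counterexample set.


τ is NOT a topology on X.

Axiom (T1): ∅ ∈ τ? Yes; X ∈ τ? Yes.
Axiom (T2/T3): check pairwise unions and intersections of members of τ.
Counterexample for (T3): {1, 4} ∩ {1, 3, 5, 6} = {1} ∉ τ. Therefore τ is NOT a topology.


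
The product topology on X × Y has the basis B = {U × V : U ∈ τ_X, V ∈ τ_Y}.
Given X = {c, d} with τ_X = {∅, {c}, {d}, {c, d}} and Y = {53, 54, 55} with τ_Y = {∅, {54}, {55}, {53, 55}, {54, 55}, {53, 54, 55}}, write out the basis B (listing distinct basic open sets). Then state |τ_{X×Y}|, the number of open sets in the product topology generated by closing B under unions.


Basis B = {∅ × ∅, {c} × {54}, {c} × {55}, {d} × {54}, {d} × {55}, {c} × {53, 55}, {c} × {54, 55}, {c, d} × {54}, {c, d} × {55}, {d} × {53, 55}, {d} × {54, 55}, {c} × {53, 54, 55}, {d} × {53, 54, 55}, {c, d} × {53, 55}, {c, d} × {54, 55}, {c, d} × {53, 54, 55}}; |τ_{X×Y}| = 36.

Enumerate products U × V with U ∈ τ_X, V ∈ τ_Y (deduplicated):
  ∅ × ∅ = {} (∅)
  {c} × {54} = {(c,54)}
  {c} × {55} = {(c,55)}
  {d} × {54} = {(d,54)}
  {d} × {55} = {(d,55)}
  {c} × {53, 55} = {(c,53), (c,55)}
  {c} × {54, 55} = {(c,54), (c,55)}
  {c, d} × {54} = {(c,54), (d,54)}
  {c, d} × {55} = {(c,55), (d,55)}
  {d} × {53, 55} = {(d,53), (d,55)}
  {d} × {54, 55} = {(d,54), (d,55)}
  {c} × {53, 54, 55} = {(c,53), (c,54), (c,55)}
  {d} × {53, 54, 55} = {(d,53), (d,54), (d,55)}
  {c, d} × {53, 55} = {(c,53), (c,55), (d,53), (d,55)}
  {c, d} × {54, 55} = {(c,54), (c,55), (d,54), (d,55)}
  {c, d} × {53, 54, 55} = {(c,53), (c,54), (c,55), (d,53), (d,54), (d,55)}
These 16 distinct sets form the basis B.
Close under arbitrary unions to get τ_{X×Y}; counting gives |τ_{X×Y}| = 36.


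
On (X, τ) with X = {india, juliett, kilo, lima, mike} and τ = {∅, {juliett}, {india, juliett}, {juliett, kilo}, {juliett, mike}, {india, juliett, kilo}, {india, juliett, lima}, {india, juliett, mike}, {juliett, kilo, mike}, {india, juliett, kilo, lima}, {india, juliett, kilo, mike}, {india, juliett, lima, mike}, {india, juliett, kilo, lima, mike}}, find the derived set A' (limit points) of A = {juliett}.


A' = {india, kilo, lima, mike}

For each x ∈ X, list the open sets U ∈ τ with x ∈ U, then check whether U ∩ (A ∖ {x}) ≠ ∅ for every such U.
  x = india: opens ∋ x are {india, juliett}, {india, juliett, kilo}, {india, juliett, lima}, {india, juliett, mike}, {india, juliett, kilo, lima}, {india, juliett, kilo, mike}, {india, juliett, lima, mike}, {india, juliett, kilo, lima, mike}; each meets A ∖ {india}, so x IS a limit point.
  x = juliett: open {juliett} ∋ x has {juliett} ∩ (A ∖ {juliett}) = ∅, so x is NOT a limit point.
  x = kilo: opens ∋ x are {juliett, kilo}, {india, juliett, kilo}, {juliett, kilo, mike}, {india, juliett, kilo, lima}, {india, juliett, kilo, mike}, {india, juliett, kilo, lima, mike}; each meets A ∖ {kilo}, so x IS a limit point.
  x = lima: opens ∋ x are {india, juliett, lima}, {india, juliett, kilo, lima}, {india, juliett, lima, mike}, {india, juliett, kilo, lima, mike}; each meets A ∖ {lima}, so x IS a limit point.
  x = mike: opens ∋ x are {juliett, mike}, {india, juliett, mike}, {juliett, kilo, mike}, {india, juliett, kilo, mike}, {india, juliett, lima, mike}, {india, juliett, kilo, lima, mike}; each meets A ∖ {mike}, so x IS a limit point.
Collecting: A' = {india, kilo, lima, mike}.
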